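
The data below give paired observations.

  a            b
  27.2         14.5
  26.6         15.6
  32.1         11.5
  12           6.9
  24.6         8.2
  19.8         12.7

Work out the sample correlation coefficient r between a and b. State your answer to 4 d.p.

n = 6, Σa = 142.3, Σb = 69.4, Σa² = 3619.01, Σb² = 862, Σab = 1714.49
nΣab − ΣaΣb = 10286.94 − 9875.62 = 411.32
nΣa² − (Σa)² = 21714.06 − 20249.29 = 1464.77; nΣb² − (Σb)² = 5172 − 4816.36 = 355.64
r = 411.32 / √(1464.77 × 355.64) = 411.32 / 721.7554 ≈ 0.5699

0.5699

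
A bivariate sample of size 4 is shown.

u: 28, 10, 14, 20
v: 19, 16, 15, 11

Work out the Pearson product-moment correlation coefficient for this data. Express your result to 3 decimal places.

0.309

n = 4, Σu = 72, Σv = 61, Σu² = 1480, Σv² = 963, Σuv = 1122
nΣuv − ΣuΣv = 4488 − 4392 = 96
nΣu² − (Σu)² = 5920 − 5184 = 736; nΣv² − (Σv)² = 3852 − 3721 = 131
r = 96 / √(736 × 131) = 96 / 310.5093 ≈ 0.309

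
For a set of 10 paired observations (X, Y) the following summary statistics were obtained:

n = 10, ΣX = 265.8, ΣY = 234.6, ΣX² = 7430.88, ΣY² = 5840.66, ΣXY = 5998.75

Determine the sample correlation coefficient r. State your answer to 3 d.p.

r = (nΣXY − ΣXΣY) / √[(nΣX² − (ΣX)²)(nΣY² − (ΣY)²)]
Numerator: 10×5998.75 − 265.8×234.6 = -2369.18
Denominator: √[(74308.8 − 70649.64)(58406.6 − 55037.16)] = √[3659.16 × 3369.44] = 3511.3132
r = -2369.18 / 3511.3132 ≈ -0.675

-0.675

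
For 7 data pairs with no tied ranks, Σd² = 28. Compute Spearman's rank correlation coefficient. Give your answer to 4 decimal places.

ρ = 1 − 6Σd² / [n(n²−1)] = 1 − 6×28 / (7×48)
  = 1 − 168/336 = 1 − 0.50000 ≈ 0.5000

0.5000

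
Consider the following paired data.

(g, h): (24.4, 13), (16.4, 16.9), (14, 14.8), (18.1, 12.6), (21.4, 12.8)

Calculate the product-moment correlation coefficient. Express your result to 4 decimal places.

n = 5, Σg = 94.3, Σh = 70.1, Σg² = 1845.89, Σh² = 996.25, Σgh = 1303.54
nΣgh − ΣgΣh = 6517.7 − 6610.43 = -92.73
nΣg² − (Σg)² = 9229.45 − 8892.49 = 336.96; nΣh² − (Σh)² = 4981.25 − 4914.01 = 67.24
r = -92.73 / √(336.96 × 67.24) = -92.73 / 150.5231 ≈ -0.6161

-0.6161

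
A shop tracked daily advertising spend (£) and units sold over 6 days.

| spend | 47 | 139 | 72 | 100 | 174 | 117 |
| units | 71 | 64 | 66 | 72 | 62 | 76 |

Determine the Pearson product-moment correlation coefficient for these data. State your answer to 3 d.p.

n = 6, Σx = 649, Σy = 411, Σx² = 80679, Σy² = 28297, Σxy = 43865
nΣxy − ΣxΣy = 263190 − 266739 = -3549
nΣx² − (Σx)² = 484074 − 421201 = 62873; nΣy² − (Σy)² = 169782 − 168921 = 861
r = -3549 / √(62873 × 861) = -3549 / 7357.5575 ≈ -0.482

-0.482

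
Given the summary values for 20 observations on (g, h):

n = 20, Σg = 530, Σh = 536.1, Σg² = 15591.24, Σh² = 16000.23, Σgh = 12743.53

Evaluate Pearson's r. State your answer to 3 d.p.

r = (nΣgh − ΣgΣh) / √[(nΣg² − (Σg)²)(nΣh² − (Σh)²)]
Numerator: 20×12743.53 − 530×536.1 = -29262.4
Denominator: √[(311824.8 − 280900)(320004.6 − 287403.21)] = √[30924.8 × 32601.39] = 31752.0309
r = -29262.4 / 31752.0309 ≈ -0.922

-0.922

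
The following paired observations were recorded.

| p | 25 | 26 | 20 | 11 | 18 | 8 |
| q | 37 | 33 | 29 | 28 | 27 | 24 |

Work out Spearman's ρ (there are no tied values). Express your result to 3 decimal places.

Rank p: 5, 6, 4, 2, 3, 1
Rank q: 6, 5, 4, 3, 2, 1
d = rank(p) − rank(q): -1, 1, 0, -1, 1, 0; Σd² = 4
ρ = 1 − 6Σd² / [n(n²−1)] = 1 − 6×4 / (6×35) = 1 − 24/210 ≈ 0.886

0.886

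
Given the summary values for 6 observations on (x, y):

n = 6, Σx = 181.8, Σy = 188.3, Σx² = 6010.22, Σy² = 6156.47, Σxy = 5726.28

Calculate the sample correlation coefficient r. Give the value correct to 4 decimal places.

0.0591

r = (nΣxy − ΣxΣy) / √[(nΣx² − (Σx)²)(nΣy² − (Σy)²)]
Numerator: 6×5726.28 − 181.8×188.3 = 124.74
Denominator: √[(36061.32 − 33051.24)(36938.82 − 35456.89)] = √[3010.08 × 1481.93] = 2112.0435
r = 124.74 / 2112.0435 ≈ 0.0591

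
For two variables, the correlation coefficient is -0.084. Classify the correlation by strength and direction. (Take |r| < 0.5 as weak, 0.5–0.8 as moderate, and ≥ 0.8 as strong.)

weak negative

r = -0.084 < 0 so the relationship is negative.
|r| = 0.084, which falls in the weak range.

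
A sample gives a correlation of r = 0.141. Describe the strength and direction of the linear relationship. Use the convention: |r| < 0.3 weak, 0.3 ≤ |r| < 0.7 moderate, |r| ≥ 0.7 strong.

r = 0.141 > 0 so the relationship is positive.
|r| = 0.141, which falls in the weak range.

weak positive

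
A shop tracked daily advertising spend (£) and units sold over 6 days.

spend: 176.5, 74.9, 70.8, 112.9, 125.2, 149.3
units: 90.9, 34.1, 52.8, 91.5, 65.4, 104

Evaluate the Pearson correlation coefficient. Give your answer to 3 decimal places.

0.810

n = 6, Σx = 709.6, Σy = 438.7, Σx² = 92486.84, Σy² = 35678.87, Σxy = 56381.81
nΣxy − ΣxΣy = 338290.86 − 311301.52 = 26989.34
nΣx² − (Σx)² = 554921.04 − 503532.16 = 51388.88; nΣy² − (Σy)² = 214073.22 − 192457.69 = 21615.53
r = 26989.34 / √(51388.88 × 21615.53) = 26989.34 / 33328.6345 ≈ 0.810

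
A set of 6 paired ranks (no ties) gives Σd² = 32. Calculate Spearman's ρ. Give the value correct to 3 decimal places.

ρ = 1 − 6Σd² / [n(n²−1)] = 1 − 6×32 / (6×35)
  = 1 − 192/210 = 1 − 0.9143 ≈ 0.086

0.086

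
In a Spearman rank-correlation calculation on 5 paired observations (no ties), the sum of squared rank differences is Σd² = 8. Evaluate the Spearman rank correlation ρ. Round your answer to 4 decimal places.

0.6000

ρ = 1 − 6Σd² / [n(n²−1)] = 1 − 6×8 / (5×24)
  = 1 − 48/120 = 1 − 0.40000 ≈ 0.6000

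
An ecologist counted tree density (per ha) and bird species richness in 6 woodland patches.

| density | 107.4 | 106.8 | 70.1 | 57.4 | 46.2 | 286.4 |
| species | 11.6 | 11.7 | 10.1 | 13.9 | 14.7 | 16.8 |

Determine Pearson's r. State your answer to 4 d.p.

0.5832

n = 6, Σx = 674.3, Σy = 78.8, Σx² = 115309.17, Σy² = 1065, Σxy = 9491.93
nΣxy − ΣxΣy = 56951.58 − 53134.84 = 3816.74
nΣx² − (Σx)² = 691855.02 − 454680.49 = 237174.53; nΣy² − (Σy)² = 6390 − 6209.44 = 180.56
r = 3816.74 / √(237174.53 × 180.56) = 3816.74 / 6544.0227 ≈ 0.5832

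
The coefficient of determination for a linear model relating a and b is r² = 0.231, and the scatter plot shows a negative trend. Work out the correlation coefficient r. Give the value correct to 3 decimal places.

|r| = √0.231 = 0.481
The association is negative, so r = −0.481.

-0.481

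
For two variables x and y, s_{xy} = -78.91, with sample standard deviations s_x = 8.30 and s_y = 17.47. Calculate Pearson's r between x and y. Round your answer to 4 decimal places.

r = Cov(x,y) / (s_x · s_y) = -78.91 / (8.30 × 17.47)
  = -78.91 / 145.0010 ≈ -0.5442

-0.5442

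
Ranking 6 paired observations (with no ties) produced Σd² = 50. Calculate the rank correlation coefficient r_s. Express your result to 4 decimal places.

-0.4286

ρ = 1 − 6Σd² / [n(n²−1)] = 1 − 6×50 / (6×35)
  = 1 − 300/210 = 1 − 1.42857 ≈ -0.4286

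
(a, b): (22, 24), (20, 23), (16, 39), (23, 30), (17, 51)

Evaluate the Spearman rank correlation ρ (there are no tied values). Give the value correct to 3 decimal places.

Rank a: 4, 3, 1, 5, 2
Rank b: 2, 1, 4, 3, 5
d = rank(a) − rank(b): 2, 2, -3, 2, -3; Σd² = 30
ρ = 1 − 6Σd² / [n(n²−1)] = 1 − 6×30 / (5×24) = 1 − 180/120 ≈ -0.500

-0.500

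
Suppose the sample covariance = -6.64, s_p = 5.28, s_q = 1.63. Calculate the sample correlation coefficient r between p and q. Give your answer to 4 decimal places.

-0.7715

r = Cov(p,q) / (s_p · s_q) = -6.64 / (5.28 × 1.63)
  = -6.64 / 8.6064 ≈ -0.7715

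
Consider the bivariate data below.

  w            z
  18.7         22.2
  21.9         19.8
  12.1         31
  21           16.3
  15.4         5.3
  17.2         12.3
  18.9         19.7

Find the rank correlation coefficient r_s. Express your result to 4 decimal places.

Rank w: 4, 7, 1, 6, 2, 3, 5
Rank z: 6, 5, 7, 3, 1, 2, 4
d = rank(w) − rank(z): -2, 2, -6, 3, 1, 1, 1; Σd² = 56
ρ = 1 − 6Σd² / [n(n²−1)] = 1 − 6×56 / (7×48) = 1 − 336/336 ≈ 0.0000

0.0000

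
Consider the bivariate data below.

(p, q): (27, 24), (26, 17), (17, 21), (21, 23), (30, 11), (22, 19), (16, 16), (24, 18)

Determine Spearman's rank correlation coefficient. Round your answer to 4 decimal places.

Rank p: 7, 6, 2, 3, 8, 4, 1, 5
Rank q: 8, 3, 6, 7, 1, 5, 2, 4
d = rank(p) − rank(q): -1, 3, -4, -4, 7, -1, -1, 1; Σd² = 94
ρ = 1 − 6Σd² / [n(n²−1)] = 1 − 6×94 / (8×63) = 1 − 564/504 ≈ -0.1190

-0.1190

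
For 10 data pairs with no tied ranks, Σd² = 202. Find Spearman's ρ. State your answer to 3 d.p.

ρ = 1 − 6Σd² / [n(n²−1)] = 1 − 6×202 / (10×99)
  = 1 − 1212/990 = 1 − 1.2242 ≈ -0.224

-0.224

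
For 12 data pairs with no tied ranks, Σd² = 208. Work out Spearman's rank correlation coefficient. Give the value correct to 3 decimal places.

ρ = 1 − 6Σd² / [n(n²−1)] = 1 − 6×208 / (12×143)
  = 1 − 1248/1716 = 1 − 0.7273 ≈ 0.273

0.273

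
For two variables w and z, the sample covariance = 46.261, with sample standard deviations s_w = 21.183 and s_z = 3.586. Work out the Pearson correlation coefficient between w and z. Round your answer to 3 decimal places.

0.609

r = Cov(w,z) / (s_w · s_z) = 46.261 / (21.183 × 3.586)
  = 46.261 / 75.9622 ≈ 0.609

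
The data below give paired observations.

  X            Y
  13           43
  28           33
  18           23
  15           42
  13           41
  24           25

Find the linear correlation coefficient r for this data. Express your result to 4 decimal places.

n = 6, ΣX = 111, ΣY = 207, ΣX² = 2247, ΣY² = 7537, ΣXY = 3660
nΣXY − ΣXΣY = 21960 − 22977 = -1017
nΣX² − (ΣX)² = 13482 − 12321 = 1161; nΣY² − (ΣY)² = 45222 − 42849 = 2373
r = -1017 / √(1161 × 2373) = -1017 / 1659.8352 ≈ -0.6127

-0.6127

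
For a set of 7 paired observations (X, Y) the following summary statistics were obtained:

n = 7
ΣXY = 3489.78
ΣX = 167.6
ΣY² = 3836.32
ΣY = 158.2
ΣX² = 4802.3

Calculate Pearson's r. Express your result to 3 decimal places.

r = (nΣXY − ΣXΣY) / √[(nΣX² − (ΣX)²)(nΣY² − (ΣY)²)]
Numerator: 7×3489.78 − 167.6×158.2 = -2085.86
Denominator: √[(33616.1 − 28089.76)(26854.24 − 25027.24)] = √[5526.34 × 1827] = 3177.5184
r = -2085.86 / 3177.5184 ≈ -0.656

-0.656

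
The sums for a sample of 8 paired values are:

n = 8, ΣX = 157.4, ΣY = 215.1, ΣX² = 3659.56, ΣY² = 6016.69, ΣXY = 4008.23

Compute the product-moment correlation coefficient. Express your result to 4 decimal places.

r = (nΣXY − ΣXΣY) / √[(nΣX² − (ΣX)²)(nΣY² − (ΣY)²)]
Numerator: 8×4008.23 − 157.4×215.1 = -1790.9
Denominator: √[(29276.48 − 24774.76)(48133.52 − 46268.01)] = √[4501.72 × 1865.51] = 2897.9309
r = -1790.9 / 2897.9309 ≈ -0.6180

-0.6180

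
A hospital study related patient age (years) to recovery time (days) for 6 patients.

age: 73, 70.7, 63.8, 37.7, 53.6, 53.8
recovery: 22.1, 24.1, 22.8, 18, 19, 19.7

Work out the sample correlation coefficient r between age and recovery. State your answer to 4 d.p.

n = 6, Σx = 352.6, Σy = 125.7, Σx² = 21586.62, Σy² = 2662.15, Σxy = 7528.67
nΣxy − ΣxΣy = 45172.02 − 44321.82 = 850.2
nΣx² − (Σx)² = 129519.72 − 124326.76 = 5192.96; nΣy² − (Σy)² = 15972.9 − 15800.49 = 172.41
r = 850.2 / √(5192.96 × 172.41) = 850.2 / 946.2126 ≈ 0.8985

0.8985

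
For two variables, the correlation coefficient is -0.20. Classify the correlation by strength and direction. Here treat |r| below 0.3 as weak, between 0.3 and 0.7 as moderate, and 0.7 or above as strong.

r = -0.20 < 0 so the relationship is negative.
|r| = 0.20, which falls in the weak range.

weak negative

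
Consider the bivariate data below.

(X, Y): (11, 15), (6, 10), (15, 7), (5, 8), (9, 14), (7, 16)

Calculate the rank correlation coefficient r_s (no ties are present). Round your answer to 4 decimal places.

-0.0286

Rank X: 5, 2, 6, 1, 4, 3
Rank Y: 5, 3, 1, 2, 4, 6
d = rank(X) − rank(Y): 0, -1, 5, -1, 0, -3; Σd² = 36
ρ = 1 − 6Σd² / [n(n²−1)] = 1 − 6×36 / (6×35) = 1 − 216/210 ≈ -0.0286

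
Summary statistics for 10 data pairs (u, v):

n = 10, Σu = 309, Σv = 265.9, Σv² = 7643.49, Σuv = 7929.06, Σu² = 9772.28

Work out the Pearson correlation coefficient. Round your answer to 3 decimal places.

-0.801

r = (nΣuv − ΣuΣv) / √[(nΣu² − (Σu)²)(nΣv² − (Σv)²)]
Numerator: 10×7929.06 − 309×265.9 = -2872.5
Denominator: √[(97722.8 − 95481)(76434.9 − 70702.81)] = √[2241.8 × 5732.09] = 3584.7175
r = -2872.5 / 3584.7175 ≈ -0.801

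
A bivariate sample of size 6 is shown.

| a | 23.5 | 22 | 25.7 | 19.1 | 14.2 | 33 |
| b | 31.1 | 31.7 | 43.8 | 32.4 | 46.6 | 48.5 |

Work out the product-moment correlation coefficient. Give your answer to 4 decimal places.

n = 6, Σa = 137.5, Σb = 234.1, Σa² = 3352.19, Σb² = 9464.11, Σab = 5434.97
nΣab − ΣaΣb = 32609.82 − 32188.75 = 421.07
nΣa² − (Σa)² = 20113.14 − 18906.25 = 1206.89; nΣb² − (Σb)² = 56784.66 − 54802.81 = 1981.85
r = 421.07 / √(1206.89 × 1981.85) = 421.07 / 1546.5688 ≈ 0.2723

0.2723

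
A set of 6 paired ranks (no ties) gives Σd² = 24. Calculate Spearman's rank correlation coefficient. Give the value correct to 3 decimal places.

0.314

ρ = 1 − 6Σd² / [n(n²−1)] = 1 − 6×24 / (6×35)
  = 1 − 144/210 = 1 − 0.6857 ≈ 0.314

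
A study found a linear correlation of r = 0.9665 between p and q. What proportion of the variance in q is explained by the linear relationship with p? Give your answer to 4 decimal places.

r² = (0.9665)² = 0.9341

0.9341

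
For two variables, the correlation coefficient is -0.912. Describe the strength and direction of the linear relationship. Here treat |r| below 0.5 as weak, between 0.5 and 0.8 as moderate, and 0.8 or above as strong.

strong negative

r = -0.912 < 0 so the relationship is negative.
|r| = 0.912, which falls in the strong range.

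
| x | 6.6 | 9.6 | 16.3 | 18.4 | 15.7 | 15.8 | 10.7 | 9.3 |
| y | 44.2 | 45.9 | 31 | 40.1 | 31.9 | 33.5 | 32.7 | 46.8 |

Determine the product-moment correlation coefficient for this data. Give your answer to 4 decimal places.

-0.6365

n = 8, Σx = 102.4, Σy = 306.1, Σx² = 1437.08, Σy² = 12028.85, Σxy = 3790.76
nΣxy − ΣxΣy = 30326.08 − 31344.64 = -1018.56
nΣx² − (Σx)² = 11496.64 − 10485.76 = 1010.88; nΣy² − (Σy)² = 96230.8 − 93697.21 = 2533.59
r = -1018.56 / √(1010.88 × 2533.59) = -1018.56 / 1600.3610 ≈ -0.6365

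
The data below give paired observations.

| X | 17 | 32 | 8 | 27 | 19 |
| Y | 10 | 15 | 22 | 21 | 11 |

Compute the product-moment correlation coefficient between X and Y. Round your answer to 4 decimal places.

n = 5, ΣX = 103, ΣY = 79, ΣX² = 2467, ΣY² = 1371, ΣXY = 1602
nΣXY − ΣXΣY = 8010 − 8137 = -127
nΣX² − (ΣX)² = 12335 − 10609 = 1726; nΣY² − (ΣY)² = 6855 − 6241 = 614
r = -127 / √(1726 × 614) = -127 / 1029.4484 ≈ -0.1234

-0.1234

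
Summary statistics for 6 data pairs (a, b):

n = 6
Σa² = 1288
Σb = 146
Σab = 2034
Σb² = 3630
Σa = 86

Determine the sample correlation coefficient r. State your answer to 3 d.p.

-0.897

r = (nΣab − ΣaΣb) / √[(nΣa² − (Σa)²)(nΣb² − (Σb)²)]
Numerator: 6×2034 − 86×146 = -352
Denominator: √[(7728 − 7396)(21780 − 21316)] = √[332 × 464] = 392.4895
r = -352 / 392.4895 ≈ -0.897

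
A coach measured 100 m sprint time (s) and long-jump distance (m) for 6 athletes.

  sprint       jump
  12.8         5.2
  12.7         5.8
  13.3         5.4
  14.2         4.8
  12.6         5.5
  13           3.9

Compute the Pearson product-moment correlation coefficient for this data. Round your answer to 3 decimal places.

n = 6, Σx = 78.6, Σy = 30.6, Σx² = 1031.42, Σy² = 158.34, Σxy = 400.2
nΣxy − ΣxΣy = 2401.2 − 2405.16 = -3.96
nΣx² − (Σx)² = 6188.52 − 6177.96 = 10.56; nΣy² − (Σy)² = 950.04 − 936.36 = 13.68
r = -3.96 / √(10.56 × 13.68) = -3.96 / 12.0192 ≈ -0.329

-0.329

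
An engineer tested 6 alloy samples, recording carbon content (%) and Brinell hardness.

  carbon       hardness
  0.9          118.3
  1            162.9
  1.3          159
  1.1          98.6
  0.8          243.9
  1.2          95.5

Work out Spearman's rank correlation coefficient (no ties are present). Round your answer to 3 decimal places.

Rank carbon: 2, 3, 6, 4, 1, 5
Rank hardness: 3, 5, 4, 2, 6, 1
d = rank(carbon) − rank(hardness): -1, -2, 2, 2, -5, 4; Σd² = 54
ρ = 1 − 6Σd² / [n(n²−1)] = 1 − 6×54 / (6×35) = 1 − 324/210 ≈ -0.543

-0.543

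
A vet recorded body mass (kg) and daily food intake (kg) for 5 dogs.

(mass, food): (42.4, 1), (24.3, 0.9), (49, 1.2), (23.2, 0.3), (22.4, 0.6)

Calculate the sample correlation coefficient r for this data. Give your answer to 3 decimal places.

0.816

n = 5, Σx = 161.3, Σy = 4, Σx² = 5829.25, Σy² = 3.7, Σxy = 143.47
nΣxy − ΣxΣy = 717.35 − 645.2 = 72.15
nΣx² − (Σx)² = 29146.25 − 26017.69 = 3128.56; nΣy² − (Σy)² = 18.5 − 16 = 2.5
r = 72.15 / √(3128.56 × 2.5) = 72.15 / 88.4387 ≈ 0.816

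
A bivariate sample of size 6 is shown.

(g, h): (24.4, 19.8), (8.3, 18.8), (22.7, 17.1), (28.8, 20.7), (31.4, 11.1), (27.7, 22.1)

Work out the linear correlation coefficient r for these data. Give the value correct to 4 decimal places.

n = 6, Σg = 143.3, Σh = 109.6, Σg² = 3762.23, Σh² = 2078, Σgh = 2584.2
nΣgh − ΣgΣh = 15505.2 − 15705.68 = -200.48
nΣg² − (Σg)² = 22573.38 − 20534.89 = 2038.49; nΣh² − (Σh)² = 12468 − 12012.16 = 455.84
r = -200.48 / √(2038.49 × 455.84) = -200.48 / 963.9633 ≈ -0.2080

-0.2080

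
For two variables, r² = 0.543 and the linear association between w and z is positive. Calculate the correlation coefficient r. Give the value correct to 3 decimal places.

0.737

|r| = √0.543 = 0.737
The association is positive, so r = 0.737.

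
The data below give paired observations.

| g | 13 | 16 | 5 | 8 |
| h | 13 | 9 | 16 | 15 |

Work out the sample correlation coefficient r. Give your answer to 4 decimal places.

-0.9495

n = 4, Σg = 42, Σh = 53, Σg² = 514, Σh² = 731, Σgh = 513
nΣgh − ΣgΣh = 2052 − 2226 = -174
nΣg² − (Σg)² = 2056 − 1764 = 292; nΣh² − (Σh)² = 2924 − 2809 = 115
r = -174 / √(292 × 115) = -174 / 183.2485 ≈ -0.9495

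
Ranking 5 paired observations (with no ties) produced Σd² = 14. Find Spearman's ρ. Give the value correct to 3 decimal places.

ρ = 1 − 6Σd² / [n(n²−1)] = 1 − 6×14 / (5×24)
  = 1 − 84/120 = 1 − 0.7000 ≈ 0.300

0.300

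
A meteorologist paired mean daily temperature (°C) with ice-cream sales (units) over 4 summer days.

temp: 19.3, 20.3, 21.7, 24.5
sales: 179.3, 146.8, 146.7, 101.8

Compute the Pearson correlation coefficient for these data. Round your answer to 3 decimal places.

-0.960

n = 4, Σx = 85.8, Σy = 574.6, Σx² = 1855.72, Σy² = 85582.86, Σxy = 12118.02
nΣxy − ΣxΣy = 48472.08 − 49300.68 = -828.6
nΣx² − (Σx)² = 7422.88 − 7361.64 = 61.24; nΣy² − (Σy)² = 342331.44 − 330165.16 = 12166.28
r = -828.6 / √(61.24 × 12166.28) = -828.6 / 863.1703 ≈ -0.960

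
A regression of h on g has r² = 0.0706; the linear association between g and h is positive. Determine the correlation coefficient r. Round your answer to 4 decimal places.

|r| = √0.0706 = 0.2657
The association is positive, so r = 0.2657.

0.2657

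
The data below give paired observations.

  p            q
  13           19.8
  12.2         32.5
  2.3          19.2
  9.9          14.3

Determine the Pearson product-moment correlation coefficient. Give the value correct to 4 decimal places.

0.3289

n = 4, Σp = 37.4, Σq = 85.8, Σp² = 421.14, Σq² = 2021.42, Σpq = 839.63
nΣpq − ΣpΣq = 3358.52 − 3208.92 = 149.6
nΣp² − (Σp)² = 1684.56 − 1398.76 = 285.8; nΣq² − (Σq)² = 8085.68 − 7361.64 = 724.04
r = 149.6 / √(285.8 × 724.04) = 149.6 / 454.8963 ≈ 0.3289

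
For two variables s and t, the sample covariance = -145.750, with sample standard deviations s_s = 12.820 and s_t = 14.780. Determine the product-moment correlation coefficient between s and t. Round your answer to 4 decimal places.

-0.7692

r = Cov(s,t) / (s_s · s_t) = -145.750 / (12.820 × 14.780)
  = -145.750 / 189.4796 ≈ -0.7692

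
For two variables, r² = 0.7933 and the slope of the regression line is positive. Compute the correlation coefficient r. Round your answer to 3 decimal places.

0.891

|r| = √0.7933 = 0.891
The association is positive, so r = 0.891.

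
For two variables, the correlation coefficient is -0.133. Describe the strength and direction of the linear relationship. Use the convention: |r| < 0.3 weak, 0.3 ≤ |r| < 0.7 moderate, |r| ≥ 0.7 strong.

r = -0.133 < 0 so the relationship is negative.
|r| = 0.133, which falls in the weak range.

weak negative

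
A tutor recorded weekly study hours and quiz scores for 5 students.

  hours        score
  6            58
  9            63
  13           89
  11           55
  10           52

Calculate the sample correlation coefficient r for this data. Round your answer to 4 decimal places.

0.5869

n = 5, Σx = 49, Σy = 317, Σx² = 507, Σy² = 20983, Σxy = 3197
nΣxy − ΣxΣy = 15985 − 15533 = 452
nΣx² − (Σx)² = 2535 − 2401 = 134; nΣy² − (Σy)² = 104915 − 100489 = 4426
r = 452 / √(134 × 4426) = 452 / 770.1195 ≈ 0.5869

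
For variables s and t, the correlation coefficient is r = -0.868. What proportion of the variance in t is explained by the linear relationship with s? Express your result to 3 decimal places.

0.753

r² = (-0.868)² = 0.753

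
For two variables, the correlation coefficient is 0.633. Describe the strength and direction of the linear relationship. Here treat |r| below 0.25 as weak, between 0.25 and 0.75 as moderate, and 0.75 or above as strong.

r = 0.633 > 0 so the relationship is positive.
|r| = 0.633, which falls in the moderate range.

moderate positive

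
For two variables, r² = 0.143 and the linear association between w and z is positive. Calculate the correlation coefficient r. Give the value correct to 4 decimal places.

|r| = √0.143 = 0.3782
The association is positive, so r = 0.3782.

0.3782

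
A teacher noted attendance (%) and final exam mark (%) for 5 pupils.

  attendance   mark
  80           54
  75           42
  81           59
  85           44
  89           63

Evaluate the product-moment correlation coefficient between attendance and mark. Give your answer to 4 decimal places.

n = 5, Σx = 410, Σy = 262, Σx² = 33732, Σy² = 14066, Σxy = 21596
nΣxy − ΣxΣy = 107980 − 107420 = 560
nΣx² − (Σx)² = 168660 − 168100 = 560; nΣy² − (Σy)² = 70330 − 68644 = 1686
r = 560 / √(560 × 1686) = 560 / 971.6790 ≈ 0.5763

0.5763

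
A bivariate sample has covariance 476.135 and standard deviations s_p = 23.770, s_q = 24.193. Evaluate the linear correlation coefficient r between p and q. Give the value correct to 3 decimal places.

r = Cov(p,q) / (s_p · s_q) = 476.135 / (23.770 × 24.193)
  = 476.135 / 575.0676 ≈ 0.828

0.828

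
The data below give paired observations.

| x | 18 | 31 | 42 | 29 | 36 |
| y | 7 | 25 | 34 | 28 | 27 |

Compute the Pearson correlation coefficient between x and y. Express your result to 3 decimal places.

0.929

n = 5, Σx = 156, Σy = 121, Σx² = 5186, Σy² = 3343, Σxy = 4113
nΣxy − ΣxΣy = 20565 − 18876 = 1689
nΣx² − (Σx)² = 25930 − 24336 = 1594; nΣy² − (Σy)² = 16715 − 14641 = 2074
r = 1689 / √(1594 × 2074) = 1689 / 1818.2288 ≈ 0.929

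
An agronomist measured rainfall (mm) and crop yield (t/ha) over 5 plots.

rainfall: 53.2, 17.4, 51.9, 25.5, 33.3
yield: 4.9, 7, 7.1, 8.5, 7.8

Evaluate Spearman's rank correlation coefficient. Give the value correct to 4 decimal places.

Rank rainfall: 5, 1, 4, 2, 3
Rank yield: 1, 2, 3, 5, 4
d = rank(rainfall) − rank(yield): 4, -1, 1, -3, -1; Σd² = 28
ρ = 1 − 6Σd² / [n(n²−1)] = 1 − 6×28 / (5×24) = 1 − 168/120 ≈ -0.4000

-0.4000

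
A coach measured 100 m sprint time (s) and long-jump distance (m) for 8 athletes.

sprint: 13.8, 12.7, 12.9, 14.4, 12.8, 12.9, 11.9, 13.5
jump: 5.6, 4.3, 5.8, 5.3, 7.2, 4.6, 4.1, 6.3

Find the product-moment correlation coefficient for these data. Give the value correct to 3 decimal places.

0.337

n = 8, Σx = 104.9, Σy = 43.2, Σx² = 1379.61, Σy² = 241.08, Σxy = 568.37
nΣxy − ΣxΣy = 4546.96 − 4531.68 = 15.28
nΣx² − (Σx)² = 11036.88 − 11004.01 = 32.87; nΣy² − (Σy)² = 1928.64 − 1866.24 = 62.4
r = 15.28 / √(32.87 × 62.4) = 15.28 / 45.2889 ≈ 0.337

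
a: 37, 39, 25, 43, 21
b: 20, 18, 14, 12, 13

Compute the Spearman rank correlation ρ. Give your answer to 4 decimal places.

-0.1000

Rank a: 3, 4, 2, 5, 1
Rank b: 5, 4, 3, 1, 2
d = rank(a) − rank(b): -2, 0, -1, 4, -1; Σd² = 22
ρ = 1 − 6Σd² / [n(n²−1)] = 1 − 6×22 / (5×24) = 1 − 132/120 ≈ -0.1000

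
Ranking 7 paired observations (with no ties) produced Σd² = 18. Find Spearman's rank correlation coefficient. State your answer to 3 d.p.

0.679

ρ = 1 − 6Σd² / [n(n²−1)] = 1 − 6×18 / (7×48)
  = 1 − 108/336 = 1 − 0.3214 ≈ 0.679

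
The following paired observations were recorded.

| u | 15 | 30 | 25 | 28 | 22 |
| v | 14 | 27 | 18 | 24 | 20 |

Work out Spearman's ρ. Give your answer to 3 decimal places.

0.900

Rank u: 1, 5, 3, 4, 2
Rank v: 1, 5, 2, 4, 3
d = rank(u) − rank(v): 0, 0, 1, 0, -1; Σd² = 2
ρ = 1 − 6Σd² / [n(n²−1)] = 1 − 6×2 / (5×24) = 1 − 12/120 ≈ 0.900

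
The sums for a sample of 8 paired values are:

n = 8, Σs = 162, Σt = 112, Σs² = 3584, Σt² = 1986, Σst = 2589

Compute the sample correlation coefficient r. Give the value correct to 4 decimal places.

0.9012

r = (nΣst − ΣsΣt) / √[(nΣs² − (Σs)²)(nΣt² − (Σt)²)]
Numerator: 8×2589 − 162×112 = 2568
Denominator: √[(28672 − 26244)(15888 − 12544)] = √[2428 × 3344] = 2849.4266
r = 2568 / 2849.4266 ≈ 0.9012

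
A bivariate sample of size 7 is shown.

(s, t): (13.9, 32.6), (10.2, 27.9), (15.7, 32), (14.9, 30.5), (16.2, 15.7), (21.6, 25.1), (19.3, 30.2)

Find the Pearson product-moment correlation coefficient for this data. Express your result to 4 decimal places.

-0.1885

n = 7, Σs = 111.8, Σt = 194, Σs² = 1867.24, Σt² = 5583.96, Σst = 3073.93
nΣst − ΣsΣt = 21517.51 − 21689.2 = -171.69
nΣs² − (Σs)² = 13070.68 − 12499.24 = 571.44; nΣt² − (Σt)² = 39087.72 − 37636 = 1451.72
r = -171.69 / √(571.44 × 1451.72) = -171.69 / 910.8078 ≈ -0.1885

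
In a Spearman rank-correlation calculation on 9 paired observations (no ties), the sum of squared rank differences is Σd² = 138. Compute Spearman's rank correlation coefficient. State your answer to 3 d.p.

-0.150

ρ = 1 − 6Σd² / [n(n²−1)] = 1 − 6×138 / (9×80)
  = 1 − 828/720 = 1 − 1.1500 ≈ -0.150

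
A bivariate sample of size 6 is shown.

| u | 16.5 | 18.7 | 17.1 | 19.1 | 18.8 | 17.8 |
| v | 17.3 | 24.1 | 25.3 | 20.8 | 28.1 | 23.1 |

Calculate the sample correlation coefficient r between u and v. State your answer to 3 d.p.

0.456

n = 6, Σu = 108, Σv = 138.7, Σu² = 1949.44, Σv² = 3276.05, Σuv = 2505.49
nΣuv − ΣuΣv = 15032.94 − 14979.6 = 53.34
nΣu² − (Σu)² = 11696.64 − 11664 = 32.64; nΣv² − (Σv)² = 19656.3 − 19237.69 = 418.61
r = 53.34 / √(32.64 × 418.61) = 53.34 / 116.8907 ≈ 0.456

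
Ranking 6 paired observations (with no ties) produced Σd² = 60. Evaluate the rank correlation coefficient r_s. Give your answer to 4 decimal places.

ρ = 1 − 6Σd² / [n(n²−1)] = 1 − 6×60 / (6×35)
  = 1 − 360/210 = 1 − 1.71429 ≈ -0.7143

-0.7143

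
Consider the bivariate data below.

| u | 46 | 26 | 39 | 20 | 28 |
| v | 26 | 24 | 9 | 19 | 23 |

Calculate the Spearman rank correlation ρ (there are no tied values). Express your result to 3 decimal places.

0.300

Rank u: 5, 2, 4, 1, 3
Rank v: 5, 4, 1, 2, 3
d = rank(u) − rank(v): 0, -2, 3, -1, 0; Σd² = 14
ρ = 1 − 6Σd² / [n(n²−1)] = 1 − 6×14 / (5×24) = 1 − 84/120 ≈ 0.300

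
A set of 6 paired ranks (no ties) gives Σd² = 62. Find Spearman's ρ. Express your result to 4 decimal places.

-0.7714

ρ = 1 − 6Σd² / [n(n²−1)] = 1 − 6×62 / (6×35)
  = 1 − 372/210 = 1 − 1.77143 ≈ -0.7714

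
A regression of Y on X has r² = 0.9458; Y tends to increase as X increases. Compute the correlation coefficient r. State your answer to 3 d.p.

|r| = √0.9458 = 0.973
The association is positive, so r = 0.973.

0.973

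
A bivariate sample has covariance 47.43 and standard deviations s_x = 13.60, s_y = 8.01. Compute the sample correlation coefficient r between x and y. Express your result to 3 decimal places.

0.435

r = Cov(x,y) / (s_x · s_y) = 47.43 / (13.60 × 8.01)
  = 47.43 / 108.9360 ≈ 0.435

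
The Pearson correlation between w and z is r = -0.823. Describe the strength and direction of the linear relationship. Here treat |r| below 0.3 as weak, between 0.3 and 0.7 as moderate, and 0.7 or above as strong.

strong negative

r = -0.823 < 0 so the relationship is negative.
|r| = 0.823, which falls in the strong range.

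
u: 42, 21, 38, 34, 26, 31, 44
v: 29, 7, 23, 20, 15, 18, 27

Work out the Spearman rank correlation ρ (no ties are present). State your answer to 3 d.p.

Rank u: 6, 1, 5, 4, 2, 3, 7
Rank v: 7, 1, 5, 4, 2, 3, 6
d = rank(u) − rank(v): -1, 0, 0, 0, 0, 0, 1; Σd² = 2
ρ = 1 − 6Σd² / [n(n²−1)] = 1 − 6×2 / (7×48) = 1 − 12/336 ≈ 0.964

0.964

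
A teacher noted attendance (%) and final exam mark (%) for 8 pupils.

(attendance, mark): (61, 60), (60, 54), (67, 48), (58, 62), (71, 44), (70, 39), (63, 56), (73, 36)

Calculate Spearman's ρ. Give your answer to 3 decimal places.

-0.905

Rank attendance: 3, 2, 5, 1, 7, 6, 4, 8
Rank mark: 7, 5, 4, 8, 3, 2, 6, 1
d = rank(attendance) − rank(mark): -4, -3, 1, -7, 4, 4, -2, 7; Σd² = 160
ρ = 1 − 6Σd² / [n(n²−1)] = 1 − 6×160 / (8×63) = 1 − 960/504 ≈ -0.905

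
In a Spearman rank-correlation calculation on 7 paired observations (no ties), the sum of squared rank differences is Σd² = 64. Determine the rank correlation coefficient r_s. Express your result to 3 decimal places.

-0.143

ρ = 1 − 6Σd² / [n(n²−1)] = 1 − 6×64 / (7×48)
  = 1 − 384/336 = 1 − 1.1429 ≈ -0.143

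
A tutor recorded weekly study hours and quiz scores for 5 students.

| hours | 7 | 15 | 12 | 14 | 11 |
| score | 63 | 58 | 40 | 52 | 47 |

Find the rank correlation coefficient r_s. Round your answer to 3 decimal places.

Rank hours: 1, 5, 3, 4, 2
Rank score: 5, 4, 1, 3, 2
d = rank(hours) − rank(score): -4, 1, 2, 1, 0; Σd² = 22
ρ = 1 − 6Σd² / [n(n²−1)] = 1 − 6×22 / (5×24) = 1 − 132/120 ≈ -0.100

-0.100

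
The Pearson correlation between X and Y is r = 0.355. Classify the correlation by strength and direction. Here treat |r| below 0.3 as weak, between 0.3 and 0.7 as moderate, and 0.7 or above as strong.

moderate positive

r = 0.355 > 0 so the relationship is positive.
|r| = 0.355, which falls in the moderate range.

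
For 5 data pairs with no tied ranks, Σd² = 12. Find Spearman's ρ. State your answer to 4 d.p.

0.4000

ρ = 1 − 6Σd² / [n(n²−1)] = 1 − 6×12 / (5×24)
  = 1 − 72/120 = 1 − 0.60000 ≈ 0.4000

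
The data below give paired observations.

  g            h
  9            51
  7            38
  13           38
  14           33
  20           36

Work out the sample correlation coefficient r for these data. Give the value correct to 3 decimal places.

-0.494

n = 5, Σg = 63, Σh = 196, Σg² = 895, Σh² = 7874, Σgh = 2401
nΣgh − ΣgΣh = 12005 − 12348 = -343
nΣg² − (Σg)² = 4475 − 3969 = 506; nΣh² − (Σh)² = 39370 − 38416 = 954
r = -343 / √(506 × 954) = -343 / 694.7834 ≈ -0.494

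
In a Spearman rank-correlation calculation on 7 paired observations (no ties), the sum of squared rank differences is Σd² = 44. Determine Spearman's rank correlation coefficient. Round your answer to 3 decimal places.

0.214

ρ = 1 − 6Σd² / [n(n²−1)] = 1 − 6×44 / (7×48)
  = 1 − 264/336 = 1 − 0.7857 ≈ 0.214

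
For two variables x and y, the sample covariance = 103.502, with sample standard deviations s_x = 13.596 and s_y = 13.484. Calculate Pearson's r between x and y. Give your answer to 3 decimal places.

r = Cov(x,y) / (s_x · s_y) = 103.502 / (13.596 × 13.484)
  = 103.502 / 183.3285 ≈ 0.565

0.565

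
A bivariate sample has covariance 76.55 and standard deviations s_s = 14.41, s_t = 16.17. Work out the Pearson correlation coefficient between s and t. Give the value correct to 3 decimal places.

r = Cov(s,t) / (s_s · s_t) = 76.55 / (14.41 × 16.17)
  = 76.55 / 233.0097 ≈ 0.329

0.329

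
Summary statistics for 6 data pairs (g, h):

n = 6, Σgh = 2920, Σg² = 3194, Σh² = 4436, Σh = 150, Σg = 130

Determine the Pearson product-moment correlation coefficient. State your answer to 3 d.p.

-0.649

r = (nΣgh − ΣgΣh) / √[(nΣg² − (Σg)²)(nΣh² − (Σh)²)]
Numerator: 6×2920 − 130×150 = -1980
Denominator: √[(19164 − 16900)(26616 − 22500)] = √[2264 × 4116] = 3052.6421
r = -1980 / 3052.6421 ≈ -0.649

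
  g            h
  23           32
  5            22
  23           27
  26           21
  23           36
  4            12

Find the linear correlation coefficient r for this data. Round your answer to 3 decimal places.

n = 6, Σg = 104, Σh = 150, Σg² = 2304, Σh² = 4118, Σgh = 2889
nΣgh − ΣgΣh = 17334 − 15600 = 1734
nΣg² − (Σg)² = 13824 − 10816 = 3008; nΣh² − (Σh)² = 24708 − 22500 = 2208
r = 1734 / √(3008 × 2208) = 1734 / 2577.1426 ≈ 0.673

0.673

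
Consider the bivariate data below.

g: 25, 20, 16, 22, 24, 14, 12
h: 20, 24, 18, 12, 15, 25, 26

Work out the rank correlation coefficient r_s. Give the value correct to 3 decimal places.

Rank g: 7, 4, 3, 5, 6, 2, 1
Rank h: 4, 5, 3, 1, 2, 6, 7
d = rank(g) − rank(h): 3, -1, 0, 4, 4, -4, -6; Σd² = 94
ρ = 1 − 6Σd² / [n(n²−1)] = 1 − 6×94 / (7×48) = 1 − 564/336 ≈ -0.679

-0.679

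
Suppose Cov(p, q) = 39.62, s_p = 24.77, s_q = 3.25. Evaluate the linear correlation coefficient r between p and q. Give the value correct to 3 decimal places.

r = Cov(p,q) / (s_p · s_q) = 39.62 / (24.77 × 3.25)
  = 39.62 / 80.5025 ≈ 0.492

0.492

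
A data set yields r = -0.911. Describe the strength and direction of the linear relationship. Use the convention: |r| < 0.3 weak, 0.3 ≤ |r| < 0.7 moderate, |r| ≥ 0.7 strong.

strong negative

r = -0.911 < 0 so the relationship is negative.
|r| = 0.911, which falls in the strong range.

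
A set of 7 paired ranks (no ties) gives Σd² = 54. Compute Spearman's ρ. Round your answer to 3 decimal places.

0.036

ρ = 1 − 6Σd² / [n(n²−1)] = 1 − 6×54 / (7×48)
  = 1 − 324/336 = 1 − 0.9643 ≈ 0.036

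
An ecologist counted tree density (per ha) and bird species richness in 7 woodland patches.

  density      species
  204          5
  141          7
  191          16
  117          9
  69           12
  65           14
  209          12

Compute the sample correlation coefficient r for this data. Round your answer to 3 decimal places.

n = 7, Σx = 996, Σy = 75, Σx² = 164334, Σy² = 895, Σxy = 10362
nΣxy − ΣxΣy = 72534 − 74700 = -2166
nΣx² − (Σx)² = 1150338 − 992016 = 158322; nΣy² − (Σy)² = 6265 − 5625 = 640
r = -2166 / √(158322 × 640) = -2166 / 10066.0856 ≈ -0.215

-0.215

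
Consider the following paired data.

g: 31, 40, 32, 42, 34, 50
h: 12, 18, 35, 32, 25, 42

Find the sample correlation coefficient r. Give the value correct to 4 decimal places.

0.6071

n = 6, Σg = 229, Σh = 164, Σg² = 9005, Σh² = 5106, Σgh = 6506
nΣgh − ΣgΣh = 39036 − 37556 = 1480
nΣg² − (Σg)² = 54030 − 52441 = 1589; nΣh² − (Σh)² = 30636 − 26896 = 3740
r = 1480 / √(1589 × 3740) = 1480 / 2437.7982 ≈ 0.6071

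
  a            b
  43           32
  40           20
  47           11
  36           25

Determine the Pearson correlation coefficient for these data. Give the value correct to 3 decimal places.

n = 4, Σa = 166, Σb = 88, Σa² = 6954, Σb² = 2170, Σab = 3593
nΣab − ΣaΣb = 14372 − 14608 = -236
nΣa² − (Σa)² = 27816 − 27556 = 260; nΣb² − (Σb)² = 8680 − 7744 = 936
r = -236 / √(260 × 936) = -236 / 493.3153 ≈ -0.478

-0.478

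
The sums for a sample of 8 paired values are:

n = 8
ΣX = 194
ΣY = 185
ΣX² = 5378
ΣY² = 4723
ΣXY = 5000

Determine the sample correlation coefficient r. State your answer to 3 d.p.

r = (nΣXY − ΣXΣY) / √[(nΣX² − (ΣX)²)(nΣY² − (ΣY)²)]
Numerator: 8×5000 − 194×185 = 4110
Denominator: √[(43024 − 37636)(37784 − 34225)] = √[5388 × 3559] = 4379.0287
r = 4110 / 4379.0287 ≈ 0.939

0.939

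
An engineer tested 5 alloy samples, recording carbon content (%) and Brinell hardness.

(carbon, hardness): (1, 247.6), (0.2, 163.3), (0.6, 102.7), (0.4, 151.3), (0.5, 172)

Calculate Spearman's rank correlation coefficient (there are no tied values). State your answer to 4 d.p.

Rank carbon: 5, 1, 4, 2, 3
Rank hardness: 5, 3, 1, 2, 4
d = rank(carbon) − rank(hardness): 0, -2, 3, 0, -1; Σd² = 14
ρ = 1 − 6Σd² / [n(n²−1)] = 1 − 6×14 / (5×24) = 1 − 84/120 ≈ 0.3000

0.3000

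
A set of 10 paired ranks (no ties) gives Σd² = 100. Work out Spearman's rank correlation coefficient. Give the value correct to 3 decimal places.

ρ = 1 − 6Σd² / [n(n²−1)] = 1 − 6×100 / (10×99)
  = 1 − 600/990 = 1 − 0.6061 ≈ 0.394

0.394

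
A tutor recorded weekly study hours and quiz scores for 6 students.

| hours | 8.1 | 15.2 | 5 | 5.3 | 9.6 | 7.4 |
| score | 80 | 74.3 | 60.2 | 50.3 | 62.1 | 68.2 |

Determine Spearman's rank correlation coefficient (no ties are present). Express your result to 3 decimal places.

Rank hours: 4, 6, 1, 2, 5, 3
Rank score: 6, 5, 2, 1, 3, 4
d = rank(hours) − rank(score): -2, 1, -1, 1, 2, -1; Σd² = 12
ρ = 1 − 6Σd² / [n(n²−1)] = 1 − 6×12 / (6×35) = 1 − 72/210 ≈ 0.657

0.657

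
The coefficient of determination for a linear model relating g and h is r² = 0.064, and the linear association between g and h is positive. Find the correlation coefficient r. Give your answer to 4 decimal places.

0.2530

|r| = √0.064 = 0.2530
The association is positive, so r = 0.2530.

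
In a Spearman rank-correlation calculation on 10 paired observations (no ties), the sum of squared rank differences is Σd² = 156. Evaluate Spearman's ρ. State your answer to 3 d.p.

0.055

ρ = 1 − 6Σd² / [n(n²−1)] = 1 − 6×156 / (10×99)
  = 1 − 936/990 = 1 − 0.9455 ≈ 0.055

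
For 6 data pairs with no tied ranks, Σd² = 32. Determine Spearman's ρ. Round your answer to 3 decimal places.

0.086

ρ = 1 − 6Σd² / [n(n²−1)] = 1 − 6×32 / (6×35)
  = 1 − 192/210 = 1 − 0.9143 ≈ 0.086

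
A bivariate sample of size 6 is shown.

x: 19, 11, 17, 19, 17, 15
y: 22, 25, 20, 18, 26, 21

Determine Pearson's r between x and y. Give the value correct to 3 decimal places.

-0.526

n = 6, Σx = 98, Σy = 132, Σx² = 1646, Σy² = 2950, Σxy = 2132
nΣxy − ΣxΣy = 12792 − 12936 = -144
nΣx² − (Σx)² = 9876 − 9604 = 272; nΣy² − (Σy)² = 17700 − 17424 = 276
r = -144 / √(272 × 276) = -144 / 273.9927 ≈ -0.526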